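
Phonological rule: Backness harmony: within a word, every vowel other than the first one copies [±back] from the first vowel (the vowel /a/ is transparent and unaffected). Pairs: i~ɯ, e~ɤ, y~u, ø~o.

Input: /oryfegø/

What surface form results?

/y/ harmonizes with /o/ ([+back]) → [u]
/e/ harmonizes with /o/ ([+back]) → [ɤ]
/ø/ harmonizes with /o/ ([+back]) → [o]

[orufɤgo]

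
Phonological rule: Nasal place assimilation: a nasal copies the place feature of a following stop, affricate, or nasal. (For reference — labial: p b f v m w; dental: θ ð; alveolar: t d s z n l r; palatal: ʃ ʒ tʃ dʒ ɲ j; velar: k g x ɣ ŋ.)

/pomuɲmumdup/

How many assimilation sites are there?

/ɲ/ before /m/ (labial) → [m]
/m/ before /d/ (alveolar) → [n]
2 segments change.

2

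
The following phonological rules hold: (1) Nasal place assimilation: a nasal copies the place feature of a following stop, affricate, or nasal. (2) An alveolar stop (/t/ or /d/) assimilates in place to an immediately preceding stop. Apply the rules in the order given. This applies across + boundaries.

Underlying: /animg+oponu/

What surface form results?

Rule 1: /m/ before /g/ (velar) → [ŋ]
After rule 1: aniŋg+oponu
Rule 2: no segment meets the rule's conditions; no change.

[aniŋg+oponu]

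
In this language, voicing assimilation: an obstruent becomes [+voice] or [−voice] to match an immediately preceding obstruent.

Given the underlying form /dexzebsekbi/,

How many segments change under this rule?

/z/ after /x/ (voiceless) → [s]
/s/ after /b/ (voiced) → [z]
/b/ after /k/ (voiceless) → [p]
3 segments change.

3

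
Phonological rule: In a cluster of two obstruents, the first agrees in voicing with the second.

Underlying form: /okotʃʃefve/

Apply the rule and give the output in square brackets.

/f/ before /v/ (voiced) → [v]

[okotʃʃevve]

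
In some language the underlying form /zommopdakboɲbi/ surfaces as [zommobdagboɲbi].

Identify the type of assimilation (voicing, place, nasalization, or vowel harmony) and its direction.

/p/→[b] /k/→[g].
Each target copies a feature from the following segment, so the direction is regressive.

voicing assimilation, regressive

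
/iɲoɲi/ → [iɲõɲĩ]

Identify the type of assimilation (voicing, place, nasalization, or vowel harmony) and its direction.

nasalization, progressive

/o/→[õ] /i/→[ĩ].
Each target copies a feature from the preceding segment, so the direction is progressive.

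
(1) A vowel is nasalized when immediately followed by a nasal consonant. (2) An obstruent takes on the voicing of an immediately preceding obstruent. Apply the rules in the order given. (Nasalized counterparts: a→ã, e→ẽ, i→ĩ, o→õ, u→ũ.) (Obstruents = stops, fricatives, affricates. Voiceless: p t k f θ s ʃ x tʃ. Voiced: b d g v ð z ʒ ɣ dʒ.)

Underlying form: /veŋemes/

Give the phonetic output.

Rule 1: /e/ before nasal /ŋ/ → [ẽ]
Rule 1: /e/ before nasal /m/ → [ẽ]
After rule 1: vẽŋẽmes
Rule 2: no segment meets the rule's conditions; no change.

[vẽŋẽmes]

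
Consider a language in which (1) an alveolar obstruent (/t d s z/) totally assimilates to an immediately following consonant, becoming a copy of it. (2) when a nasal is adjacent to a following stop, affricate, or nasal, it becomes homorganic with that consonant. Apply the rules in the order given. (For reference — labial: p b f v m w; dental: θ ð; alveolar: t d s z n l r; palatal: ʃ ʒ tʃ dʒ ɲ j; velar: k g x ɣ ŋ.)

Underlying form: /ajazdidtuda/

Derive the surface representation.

Rule 1: /z/ before /d/ → [d] (total assimilation)
Rule 1: /d/ before /t/ → [t] (total assimilation)
After rule 1: ajaddittuda
Rule 2: no segment meets the rule's conditions; no change.

[ajaddittuda]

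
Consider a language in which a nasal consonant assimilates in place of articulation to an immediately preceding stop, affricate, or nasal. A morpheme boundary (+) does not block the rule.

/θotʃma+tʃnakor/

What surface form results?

/m/ after /tʃ/ (palatal) → [ɲ]
/n/ after /tʃ/ (palatal) → [ɲ]

[θotʃɲa+tʃɲakor]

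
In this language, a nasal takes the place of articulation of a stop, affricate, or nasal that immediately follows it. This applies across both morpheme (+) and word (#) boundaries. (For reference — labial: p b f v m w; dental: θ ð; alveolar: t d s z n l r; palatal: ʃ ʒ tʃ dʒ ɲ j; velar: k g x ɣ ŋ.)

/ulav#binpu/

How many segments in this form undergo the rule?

1

/n/ before /p/ (labial) → [m]
1 segment changes.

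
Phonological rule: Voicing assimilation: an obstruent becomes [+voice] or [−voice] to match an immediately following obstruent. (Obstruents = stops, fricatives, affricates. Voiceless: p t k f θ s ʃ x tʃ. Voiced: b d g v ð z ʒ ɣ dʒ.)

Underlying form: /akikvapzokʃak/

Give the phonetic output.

[akigvabzokʃak]

/k/ before /v/ (voiced) → [g]
/p/ before /z/ (voiced) → [b]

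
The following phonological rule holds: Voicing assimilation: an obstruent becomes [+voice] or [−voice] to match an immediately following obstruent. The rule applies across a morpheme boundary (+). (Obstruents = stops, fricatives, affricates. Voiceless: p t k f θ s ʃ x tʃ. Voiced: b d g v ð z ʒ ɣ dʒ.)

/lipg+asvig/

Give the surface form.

/p/ before /g/ (voiced) → [b]
/s/ before /v/ (voiced) → [z]

[libg+azvig]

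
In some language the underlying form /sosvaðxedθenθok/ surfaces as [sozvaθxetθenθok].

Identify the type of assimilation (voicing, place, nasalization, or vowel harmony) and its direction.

/s/→[z] /ð/→[θ] /d/→[t].
Each target copies a feature from the following segment, so the direction is regressive.

voicing assimilation, regressive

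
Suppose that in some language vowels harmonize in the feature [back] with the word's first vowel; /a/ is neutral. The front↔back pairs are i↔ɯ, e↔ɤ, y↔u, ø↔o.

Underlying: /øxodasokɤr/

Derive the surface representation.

/o/ harmonizes with /ø/ ([-back]) → [ø]
/o/ harmonizes with /ø/ ([-back]) → [ø]
/ɤ/ harmonizes with /ø/ ([-back]) → [e]

[øxødasøker]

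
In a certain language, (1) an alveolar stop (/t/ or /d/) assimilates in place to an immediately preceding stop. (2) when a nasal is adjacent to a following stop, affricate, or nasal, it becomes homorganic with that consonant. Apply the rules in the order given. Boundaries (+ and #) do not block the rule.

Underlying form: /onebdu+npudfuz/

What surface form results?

Rule 1: /d/ after /b/ (labial) → [b]
After rule 1: onebbu+npudfuz
Rule 2: /n/ before /p/ (labial) → [m]

[onebbu+mpudfuz]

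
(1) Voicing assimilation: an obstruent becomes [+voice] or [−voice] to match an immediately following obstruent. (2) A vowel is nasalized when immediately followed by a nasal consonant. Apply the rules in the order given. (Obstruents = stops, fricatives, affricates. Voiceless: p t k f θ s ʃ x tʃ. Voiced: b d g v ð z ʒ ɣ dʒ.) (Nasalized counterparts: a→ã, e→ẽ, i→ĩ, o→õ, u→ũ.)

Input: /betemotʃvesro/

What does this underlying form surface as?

Rule 1: /tʃ/ before /v/ (voiced) → [dʒ]
After rule 1: betemodʒvesro
Rule 2: /e/ before nasal /m/ → [ẽ]

[betẽmodʒvesro]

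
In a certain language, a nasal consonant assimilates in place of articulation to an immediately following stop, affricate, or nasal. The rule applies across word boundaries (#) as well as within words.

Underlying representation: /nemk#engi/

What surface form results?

/m/ before /k/ (velar) → [ŋ]
/n/ before /g/ (velar) → [ŋ]

[neŋk#eŋgi]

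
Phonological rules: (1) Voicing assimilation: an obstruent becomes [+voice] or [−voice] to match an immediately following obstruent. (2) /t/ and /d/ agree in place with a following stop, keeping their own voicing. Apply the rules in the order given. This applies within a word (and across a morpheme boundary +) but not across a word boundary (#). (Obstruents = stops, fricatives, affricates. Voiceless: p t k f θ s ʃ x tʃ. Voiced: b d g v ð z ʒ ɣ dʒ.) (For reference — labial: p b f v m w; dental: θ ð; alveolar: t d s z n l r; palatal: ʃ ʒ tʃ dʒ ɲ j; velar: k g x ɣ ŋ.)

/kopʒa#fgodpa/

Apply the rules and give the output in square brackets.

[kobʒa#vgoppa]

Rule 1: /p/ before /ʒ/ (voiced) → [b]
Rule 1: /f/ before /g/ (voiced) → [v]
Rule 1: /d/ before /p/ (voiceless) → [t]
After rule 1: kobʒa#vgotpa
Rule 2: /t/ before /p/ (labial) → [p]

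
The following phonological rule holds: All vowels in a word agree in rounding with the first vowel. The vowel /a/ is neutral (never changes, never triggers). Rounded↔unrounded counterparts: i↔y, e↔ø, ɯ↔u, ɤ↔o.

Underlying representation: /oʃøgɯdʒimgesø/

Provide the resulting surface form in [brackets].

[oʃøgudʒymgøsø]

/ɯ/ harmonizes with /o/ ([+round]) → [u]
/i/ harmonizes with /o/ ([+round]) → [y]
/e/ harmonizes with /o/ ([+round]) → [ø]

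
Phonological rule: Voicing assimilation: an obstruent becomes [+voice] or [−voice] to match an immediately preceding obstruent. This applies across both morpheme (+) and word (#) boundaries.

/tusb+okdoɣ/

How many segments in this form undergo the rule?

2

/b/ after /s/ (voiceless) → [p]
/d/ after /k/ (voiceless) → [t]
2 segments change.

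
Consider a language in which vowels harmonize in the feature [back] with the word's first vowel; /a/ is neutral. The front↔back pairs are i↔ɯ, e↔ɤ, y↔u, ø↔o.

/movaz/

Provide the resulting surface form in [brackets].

[movaz]

no segment meets the rule's conditions; no change.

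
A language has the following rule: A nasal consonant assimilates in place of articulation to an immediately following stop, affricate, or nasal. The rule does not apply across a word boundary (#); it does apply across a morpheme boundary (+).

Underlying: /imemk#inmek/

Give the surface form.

/m/ before /k/ (velar) → [ŋ]
/n/ before /m/ (labial) → [m]

[imeŋk#immek]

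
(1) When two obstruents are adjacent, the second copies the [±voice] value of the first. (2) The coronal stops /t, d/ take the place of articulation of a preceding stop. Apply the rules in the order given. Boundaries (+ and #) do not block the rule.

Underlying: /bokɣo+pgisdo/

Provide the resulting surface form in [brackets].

[bokxo+pkisto]

Rule 1: /ɣ/ after /k/ (voiceless) → [x]
Rule 1: /g/ after /p/ (voiceless) → [k]
Rule 1: /d/ after /s/ (voiceless) → [t]
After rule 1: bokxo+pkisto
Rule 2: no segment meets the rule's conditions; no change.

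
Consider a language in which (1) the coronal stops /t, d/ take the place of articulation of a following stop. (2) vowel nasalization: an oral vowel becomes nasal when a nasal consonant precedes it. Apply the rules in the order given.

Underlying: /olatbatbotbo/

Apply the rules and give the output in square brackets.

[olapbapbopbo]

Rule 1: /t/ before /b/ (labial) → [p]
Rule 1: /t/ before /b/ (labial) → [p]
Rule 1: /t/ before /b/ (labial) → [p]
After rule 1: olapbapbopbo
Rule 2: no segment meets the rule's conditions; no change.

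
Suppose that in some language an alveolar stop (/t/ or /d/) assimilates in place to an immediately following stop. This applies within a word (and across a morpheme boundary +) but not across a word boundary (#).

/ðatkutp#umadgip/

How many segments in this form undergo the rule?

3

/t/ before /k/ (velar) → [k]
/t/ before /p/ (labial) → [p]
/d/ before /g/ (velar) → [g]
3 segments change.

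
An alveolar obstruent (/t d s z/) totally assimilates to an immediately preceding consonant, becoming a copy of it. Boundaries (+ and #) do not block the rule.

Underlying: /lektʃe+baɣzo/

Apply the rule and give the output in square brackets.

/z/ after /ɣ/ → [ɣ] (total assimilation)

[lektʃe+baɣɣo]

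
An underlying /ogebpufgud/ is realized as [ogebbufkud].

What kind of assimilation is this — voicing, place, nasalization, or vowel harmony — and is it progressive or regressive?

voicing assimilation, progressive

/p/→[b] /g/→[k].
Each target copies a feature from the preceding segment, so the direction is progressive.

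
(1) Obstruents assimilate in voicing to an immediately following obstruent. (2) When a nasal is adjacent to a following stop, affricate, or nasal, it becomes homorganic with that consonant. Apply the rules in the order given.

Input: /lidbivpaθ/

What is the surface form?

[lidbifpaθ]

Rule 1: /v/ before /p/ (voiceless) → [f]
After rule 1: lidbifpaθ
Rule 2: no segment meets the rule's conditions; no change.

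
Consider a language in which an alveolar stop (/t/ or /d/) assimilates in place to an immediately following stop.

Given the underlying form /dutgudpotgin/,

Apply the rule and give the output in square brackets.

/t/ before /g/ (velar) → [k]
/d/ before /p/ (labial) → [b]
/t/ before /g/ (velar) → [k]

[dukgubpokgin]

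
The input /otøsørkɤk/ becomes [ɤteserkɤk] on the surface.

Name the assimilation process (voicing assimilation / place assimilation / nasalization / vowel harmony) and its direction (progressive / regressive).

/o/→[ɤ] /ø/→[e] /ø/→[e].
Vowels agree with the last vowel, so the harmony is regressive.

vowel harmony, regressive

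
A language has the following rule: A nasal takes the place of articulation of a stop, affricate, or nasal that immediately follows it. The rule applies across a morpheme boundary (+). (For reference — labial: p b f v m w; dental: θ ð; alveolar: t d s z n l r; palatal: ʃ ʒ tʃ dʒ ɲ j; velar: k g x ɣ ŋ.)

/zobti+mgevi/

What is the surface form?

[zobti+ŋgevi]

/m/ before /g/ (velar) → [ŋ]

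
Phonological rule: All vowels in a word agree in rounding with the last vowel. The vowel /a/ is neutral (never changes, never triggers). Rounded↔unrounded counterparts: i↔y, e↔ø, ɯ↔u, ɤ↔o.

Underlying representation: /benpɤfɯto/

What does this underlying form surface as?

/e/ harmonizes with /o/ ([+round]) → [ø]
/ɤ/ harmonizes with /o/ ([+round]) → [o]
/ɯ/ harmonizes with /o/ ([+round]) → [u]

[bønpofuto]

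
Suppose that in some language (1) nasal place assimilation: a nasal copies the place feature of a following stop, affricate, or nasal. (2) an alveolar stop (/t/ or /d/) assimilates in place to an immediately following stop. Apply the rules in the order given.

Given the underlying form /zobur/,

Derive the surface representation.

[zobur]

Rule 1: no segment meets the rule's conditions; no change.
After rule 1: zobur
Rule 2: no segment meets the rule's conditions; no change.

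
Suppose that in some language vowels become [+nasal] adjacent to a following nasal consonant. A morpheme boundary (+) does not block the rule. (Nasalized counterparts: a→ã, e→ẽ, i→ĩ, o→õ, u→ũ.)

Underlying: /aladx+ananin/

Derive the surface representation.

/a/ before nasal /n/ → [ã]
/a/ before nasal /n/ → [ã]
/i/ before nasal /n/ → [ĩ]

[aladx+ãnãnĩn]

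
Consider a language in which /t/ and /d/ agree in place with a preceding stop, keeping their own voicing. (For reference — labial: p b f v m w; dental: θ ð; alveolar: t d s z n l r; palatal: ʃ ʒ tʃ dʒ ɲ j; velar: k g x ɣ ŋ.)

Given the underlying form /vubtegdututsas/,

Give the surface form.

/t/ after /b/ (labial) → [p]
/d/ after /g/ (velar) → [g]

[vubpeggututsas]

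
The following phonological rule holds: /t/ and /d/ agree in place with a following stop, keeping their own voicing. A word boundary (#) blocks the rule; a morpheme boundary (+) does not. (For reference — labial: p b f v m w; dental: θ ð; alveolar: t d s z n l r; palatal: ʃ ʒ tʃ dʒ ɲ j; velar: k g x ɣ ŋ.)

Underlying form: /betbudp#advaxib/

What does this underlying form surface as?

[bepbubp#advaxib]

/t/ before /b/ (labial) → [p]
/d/ before /p/ (labial) → [b]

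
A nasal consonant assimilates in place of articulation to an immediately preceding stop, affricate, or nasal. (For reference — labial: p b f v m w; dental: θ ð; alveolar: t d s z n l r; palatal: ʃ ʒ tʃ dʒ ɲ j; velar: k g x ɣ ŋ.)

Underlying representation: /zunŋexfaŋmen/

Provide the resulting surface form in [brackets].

/ŋ/ after /n/ (alveolar) → [n]
/m/ after /ŋ/ (velar) → [ŋ]

[zunnexfaŋŋen]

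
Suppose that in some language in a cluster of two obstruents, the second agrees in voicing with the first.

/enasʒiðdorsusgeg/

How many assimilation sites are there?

/ʒ/ after /s/ (voiceless) → [ʃ]
/g/ after /s/ (voiceless) → [k]
2 segments change.

2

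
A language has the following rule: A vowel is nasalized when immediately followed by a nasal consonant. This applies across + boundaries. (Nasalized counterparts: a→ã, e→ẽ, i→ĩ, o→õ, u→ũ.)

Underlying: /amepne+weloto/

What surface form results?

/a/ before nasal /m/ → [ã]

[ãmepne+weloto]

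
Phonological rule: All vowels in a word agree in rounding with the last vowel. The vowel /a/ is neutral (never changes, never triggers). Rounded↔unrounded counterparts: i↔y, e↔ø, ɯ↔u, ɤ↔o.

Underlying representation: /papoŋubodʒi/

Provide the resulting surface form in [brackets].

[papɤŋɯbɤdʒi]

/o/ harmonizes with /i/ ([-round]) → [ɤ]
/u/ harmonizes with /i/ ([-round]) → [ɯ]
/o/ harmonizes with /i/ ([-round]) → [ɤ]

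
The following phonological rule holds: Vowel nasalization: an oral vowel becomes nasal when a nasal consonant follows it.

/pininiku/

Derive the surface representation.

/i/ before nasal /n/ → [ĩ]
/i/ before nasal /n/ → [ĩ]

[pĩnĩniku]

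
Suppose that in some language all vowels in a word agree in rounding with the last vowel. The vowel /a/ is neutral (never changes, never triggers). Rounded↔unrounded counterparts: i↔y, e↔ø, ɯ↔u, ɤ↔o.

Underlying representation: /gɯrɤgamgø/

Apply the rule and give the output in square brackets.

[gurogamgø]

/ɯ/ harmonizes with /ø/ ([+round]) → [u]
/ɤ/ harmonizes with /ø/ ([+round]) → [o]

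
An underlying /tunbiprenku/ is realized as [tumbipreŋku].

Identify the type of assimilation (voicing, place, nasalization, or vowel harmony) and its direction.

/n/→[m] /n/→[ŋ].
Each target copies a feature from the following segment, so the direction is regressive.

place assimilation, regressive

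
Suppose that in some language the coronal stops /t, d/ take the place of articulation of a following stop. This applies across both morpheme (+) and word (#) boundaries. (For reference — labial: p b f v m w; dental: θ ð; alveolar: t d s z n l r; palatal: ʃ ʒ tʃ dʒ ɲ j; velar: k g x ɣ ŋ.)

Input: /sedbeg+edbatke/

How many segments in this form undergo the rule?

3

/d/ before /b/ (labial) → [b]
/d/ before /b/ (labial) → [b]
/t/ before /k/ (velar) → [k]
3 segments change.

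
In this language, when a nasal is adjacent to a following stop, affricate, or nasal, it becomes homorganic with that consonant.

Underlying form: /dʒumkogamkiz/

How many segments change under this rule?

2

/m/ before /k/ (velar) → [ŋ]
/m/ before /k/ (velar) → [ŋ]
2 segments change.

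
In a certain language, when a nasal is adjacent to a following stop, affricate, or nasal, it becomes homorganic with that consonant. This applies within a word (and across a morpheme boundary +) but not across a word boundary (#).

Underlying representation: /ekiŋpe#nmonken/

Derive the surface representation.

/ŋ/ before /p/ (labial) → [m]
/n/ before /m/ (labial) → [m]
/n/ before /k/ (velar) → [ŋ]

[ekimpe#mmoŋken]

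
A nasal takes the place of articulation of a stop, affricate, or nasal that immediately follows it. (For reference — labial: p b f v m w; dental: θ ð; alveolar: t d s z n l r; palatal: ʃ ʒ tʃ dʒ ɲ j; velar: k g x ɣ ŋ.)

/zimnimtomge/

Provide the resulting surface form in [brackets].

/m/ before /n/ (alveolar) → [n]
/m/ before /t/ (alveolar) → [n]
/m/ before /g/ (velar) → [ŋ]

[zinnintoŋge]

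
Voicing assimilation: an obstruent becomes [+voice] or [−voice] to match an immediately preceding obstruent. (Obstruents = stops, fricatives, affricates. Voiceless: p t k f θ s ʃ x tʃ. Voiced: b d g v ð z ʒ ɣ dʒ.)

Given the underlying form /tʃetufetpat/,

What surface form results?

[tʃetufetpat]

no segment meets the rule's conditions; no change.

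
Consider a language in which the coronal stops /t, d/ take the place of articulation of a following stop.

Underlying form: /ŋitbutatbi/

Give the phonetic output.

/t/ before /b/ (labial) → [p]
/t/ before /b/ (labial) → [p]

[ŋipbutapbi]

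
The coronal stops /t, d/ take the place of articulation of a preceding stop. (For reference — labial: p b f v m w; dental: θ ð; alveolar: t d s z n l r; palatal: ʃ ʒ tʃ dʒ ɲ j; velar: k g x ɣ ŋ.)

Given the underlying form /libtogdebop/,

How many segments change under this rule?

/t/ after /b/ (labial) → [p]
/d/ after /g/ (velar) → [g]
2 segments change.

2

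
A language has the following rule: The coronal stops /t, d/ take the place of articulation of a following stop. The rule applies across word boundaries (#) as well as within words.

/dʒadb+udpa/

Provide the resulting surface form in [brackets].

[dʒabb+ubpa]

/d/ before /b/ (labial) → [b]
/d/ before /p/ (labial) → [b]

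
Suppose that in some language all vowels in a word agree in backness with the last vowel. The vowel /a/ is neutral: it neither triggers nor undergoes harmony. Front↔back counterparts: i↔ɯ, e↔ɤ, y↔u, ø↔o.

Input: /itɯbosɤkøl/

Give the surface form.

/ɯ/ harmonizes with /ø/ ([-back]) → [i]
/o/ harmonizes with /ø/ ([-back]) → [ø]
/ɤ/ harmonizes with /ø/ ([-back]) → [e]

[itibøsekøl]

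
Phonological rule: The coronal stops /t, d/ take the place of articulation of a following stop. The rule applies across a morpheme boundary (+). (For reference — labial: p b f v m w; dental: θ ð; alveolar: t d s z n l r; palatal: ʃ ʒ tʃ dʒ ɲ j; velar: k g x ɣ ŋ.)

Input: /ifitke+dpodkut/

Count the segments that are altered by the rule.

3

/t/ before /k/ (velar) → [k]
/d/ before /p/ (labial) → [b]
/d/ before /k/ (velar) → [g]
3 segments change.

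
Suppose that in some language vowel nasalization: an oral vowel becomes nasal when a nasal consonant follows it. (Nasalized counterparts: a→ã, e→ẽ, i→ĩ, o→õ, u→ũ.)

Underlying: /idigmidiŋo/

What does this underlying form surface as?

/i/ before nasal /ŋ/ → [ĩ]

[idigmidĩŋo]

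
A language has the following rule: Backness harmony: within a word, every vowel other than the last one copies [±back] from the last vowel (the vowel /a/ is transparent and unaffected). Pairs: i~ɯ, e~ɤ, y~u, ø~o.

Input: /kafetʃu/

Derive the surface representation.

/e/ harmonizes with /u/ ([+back]) → [ɤ]

[kafɤtʃu]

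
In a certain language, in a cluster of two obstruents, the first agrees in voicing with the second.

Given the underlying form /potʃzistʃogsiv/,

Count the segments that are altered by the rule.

2

/tʃ/ before /z/ (voiced) → [dʒ]
/g/ before /s/ (voiceless) → [k]
2 segments change.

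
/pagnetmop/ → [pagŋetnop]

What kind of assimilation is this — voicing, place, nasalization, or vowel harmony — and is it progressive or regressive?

/n/→[ŋ] /m/→[n].
Each target copies a feature from the preceding segment, so the direction is progressive.

place assimilation, progressive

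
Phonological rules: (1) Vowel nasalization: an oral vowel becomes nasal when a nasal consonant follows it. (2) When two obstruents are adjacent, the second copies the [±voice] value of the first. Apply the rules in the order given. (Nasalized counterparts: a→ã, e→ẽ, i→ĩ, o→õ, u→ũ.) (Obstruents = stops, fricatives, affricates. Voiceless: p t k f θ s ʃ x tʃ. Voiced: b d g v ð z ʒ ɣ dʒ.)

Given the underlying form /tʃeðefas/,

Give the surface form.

Rule 1: no segment meets the rule's conditions; no change.
After rule 1: tʃeðefas
Rule 2: no segment meets the rule's conditions; no change.

[tʃeðefas]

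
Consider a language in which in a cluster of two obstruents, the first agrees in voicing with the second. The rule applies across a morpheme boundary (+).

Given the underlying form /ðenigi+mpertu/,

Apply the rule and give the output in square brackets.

no segment meets the rule's conditions; no change.

[ðenigi+mpertu]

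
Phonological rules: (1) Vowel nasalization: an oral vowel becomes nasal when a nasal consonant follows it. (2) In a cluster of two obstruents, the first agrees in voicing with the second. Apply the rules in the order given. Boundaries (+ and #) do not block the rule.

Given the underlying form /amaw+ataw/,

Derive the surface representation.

[ãmaw+ataw]

Rule 1: /a/ before nasal /m/ → [ã]
After rule 1: ãmaw+ataw
Rule 2: no segment meets the rule's conditions; no change.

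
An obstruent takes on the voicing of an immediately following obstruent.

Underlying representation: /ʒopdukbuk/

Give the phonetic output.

[ʒobdugbuk]

/p/ before /d/ (voiced) → [b]
/k/ before /b/ (voiced) → [g]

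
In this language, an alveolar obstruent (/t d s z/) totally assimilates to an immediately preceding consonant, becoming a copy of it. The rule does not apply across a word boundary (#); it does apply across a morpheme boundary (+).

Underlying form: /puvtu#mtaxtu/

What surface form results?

[puvvu#mmaxxu]

/t/ after /v/ → [v] (total assimilation)
/t/ after /m/ → [m] (total assimilation)
/t/ after /x/ → [x] (total assimilation)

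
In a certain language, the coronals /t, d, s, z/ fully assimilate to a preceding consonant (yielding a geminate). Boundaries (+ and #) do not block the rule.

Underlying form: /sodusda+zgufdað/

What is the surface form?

/d/ after /s/ → [s] (total assimilation)
/d/ after /f/ → [f] (total assimilation)

[sodussa+zguffað]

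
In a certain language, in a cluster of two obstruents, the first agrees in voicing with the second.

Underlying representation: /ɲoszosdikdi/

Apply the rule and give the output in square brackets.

[ɲozzozdigdi]

/s/ before /z/ (voiced) → [z]
/s/ before /d/ (voiced) → [z]
/k/ before /d/ (voiced) → [g]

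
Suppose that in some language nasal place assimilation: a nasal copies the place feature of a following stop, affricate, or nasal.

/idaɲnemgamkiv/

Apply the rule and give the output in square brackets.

/ɲ/ before /n/ (alveolar) → [n]
/m/ before /g/ (velar) → [ŋ]
/m/ before /k/ (velar) → [ŋ]

[idanneŋgaŋkiv]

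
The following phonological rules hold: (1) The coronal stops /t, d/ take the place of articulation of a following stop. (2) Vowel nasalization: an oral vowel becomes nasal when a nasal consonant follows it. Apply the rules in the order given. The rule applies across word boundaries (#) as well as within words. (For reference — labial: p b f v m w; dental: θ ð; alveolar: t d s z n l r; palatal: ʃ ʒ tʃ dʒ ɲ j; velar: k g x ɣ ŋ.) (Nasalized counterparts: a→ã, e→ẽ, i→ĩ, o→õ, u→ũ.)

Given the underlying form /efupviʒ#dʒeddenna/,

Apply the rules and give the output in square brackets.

Rule 1: no segment meets the rule's conditions; no change.
After rule 1: efupviʒ#dʒeddenna
Rule 2: /e/ before nasal /n/ → [ẽ]

[efupviʒ#dʒeddẽnna]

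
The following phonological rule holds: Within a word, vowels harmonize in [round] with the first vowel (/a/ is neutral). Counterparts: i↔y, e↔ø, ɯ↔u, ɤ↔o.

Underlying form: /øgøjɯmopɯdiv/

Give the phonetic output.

/ɯ/ harmonizes with /ø/ ([+round]) → [u]
/ɯ/ harmonizes with /ø/ ([+round]) → [u]
/i/ harmonizes with /ø/ ([+round]) → [y]

[øgøjumopudyv]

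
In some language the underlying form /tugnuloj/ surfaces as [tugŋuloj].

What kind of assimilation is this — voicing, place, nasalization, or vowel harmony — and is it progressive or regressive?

/n/→[ŋ].
Each target copies a feature from the preceding segment, so the direction is progressive.

place assimilation, progressive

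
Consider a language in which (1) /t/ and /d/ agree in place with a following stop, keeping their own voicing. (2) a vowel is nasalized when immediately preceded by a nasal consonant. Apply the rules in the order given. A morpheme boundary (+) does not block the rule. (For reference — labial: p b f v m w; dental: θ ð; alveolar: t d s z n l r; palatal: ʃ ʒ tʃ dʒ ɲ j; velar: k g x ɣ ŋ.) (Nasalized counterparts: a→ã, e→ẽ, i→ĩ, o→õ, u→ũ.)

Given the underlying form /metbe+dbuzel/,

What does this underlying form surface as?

Rule 1: /t/ before /b/ (labial) → [p]
Rule 1: /d/ before /b/ (labial) → [b]
After rule 1: mepbe+bbuzel
Rule 2: /e/ after nasal /m/ → [ẽ]

[mẽpbe+bbuzel]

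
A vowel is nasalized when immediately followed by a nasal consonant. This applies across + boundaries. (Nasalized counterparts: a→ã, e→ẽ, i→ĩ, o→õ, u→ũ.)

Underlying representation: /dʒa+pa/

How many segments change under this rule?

No segment meets the rule's conditions.

0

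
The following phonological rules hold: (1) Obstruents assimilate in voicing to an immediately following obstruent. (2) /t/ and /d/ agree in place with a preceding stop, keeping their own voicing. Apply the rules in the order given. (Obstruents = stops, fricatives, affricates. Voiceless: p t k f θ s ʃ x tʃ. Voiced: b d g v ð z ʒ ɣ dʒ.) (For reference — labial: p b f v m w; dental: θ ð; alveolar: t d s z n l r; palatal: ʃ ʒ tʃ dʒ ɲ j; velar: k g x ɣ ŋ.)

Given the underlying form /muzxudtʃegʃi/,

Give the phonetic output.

[musxuttʃekʃi]

Rule 1: /z/ before /x/ (voiceless) → [s]
Rule 1: /d/ before /tʃ/ (voiceless) → [t]
Rule 1: /g/ before /ʃ/ (voiceless) → [k]
After rule 1: musxuttʃekʃi
Rule 2: no segment meets the rule's conditions; no change.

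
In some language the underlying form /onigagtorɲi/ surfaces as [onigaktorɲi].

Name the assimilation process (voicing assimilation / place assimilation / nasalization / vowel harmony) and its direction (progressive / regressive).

voicing assimilation, regressive

/g/→[k].
Each target copies a feature from the following segment, so the direction is regressive.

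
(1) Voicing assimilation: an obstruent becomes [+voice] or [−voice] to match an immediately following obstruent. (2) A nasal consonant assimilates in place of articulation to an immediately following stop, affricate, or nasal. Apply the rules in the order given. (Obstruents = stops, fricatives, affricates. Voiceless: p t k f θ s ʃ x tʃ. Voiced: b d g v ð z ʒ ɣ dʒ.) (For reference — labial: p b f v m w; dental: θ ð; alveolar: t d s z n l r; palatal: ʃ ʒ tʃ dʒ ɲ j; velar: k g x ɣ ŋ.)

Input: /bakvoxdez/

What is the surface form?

[bagvoɣdez]

Rule 1: /k/ before /v/ (voiced) → [g]
Rule 1: /x/ before /d/ (voiced) → [ɣ]
After rule 1: bagvoɣdez
Rule 2: no segment meets the rule's conditions; no change.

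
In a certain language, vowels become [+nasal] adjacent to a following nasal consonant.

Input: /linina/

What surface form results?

[lĩnĩna]

/i/ before nasal /n/ → [ĩ]
/i/ before nasal /n/ → [ĩ]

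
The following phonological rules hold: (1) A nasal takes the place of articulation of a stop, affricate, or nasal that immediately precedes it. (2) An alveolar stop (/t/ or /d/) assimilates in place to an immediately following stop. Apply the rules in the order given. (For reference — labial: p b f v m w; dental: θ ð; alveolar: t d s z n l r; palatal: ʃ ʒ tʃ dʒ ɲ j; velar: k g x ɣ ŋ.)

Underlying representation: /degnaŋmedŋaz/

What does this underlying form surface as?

Rule 1: /n/ after /g/ (velar) → [ŋ]
Rule 1: /m/ after /ŋ/ (velar) → [ŋ]
Rule 1: /ŋ/ after /d/ (alveolar) → [n]
After rule 1: degŋaŋŋednaz
Rule 2: no segment meets the rule's conditions; no change.

[degŋaŋŋednaz]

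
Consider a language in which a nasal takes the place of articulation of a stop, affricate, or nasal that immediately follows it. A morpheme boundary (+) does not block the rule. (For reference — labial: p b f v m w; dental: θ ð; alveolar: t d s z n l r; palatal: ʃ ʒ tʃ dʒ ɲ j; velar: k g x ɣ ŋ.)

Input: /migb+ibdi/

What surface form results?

no segment meets the rule's conditions; no change.

[migb+ibdi]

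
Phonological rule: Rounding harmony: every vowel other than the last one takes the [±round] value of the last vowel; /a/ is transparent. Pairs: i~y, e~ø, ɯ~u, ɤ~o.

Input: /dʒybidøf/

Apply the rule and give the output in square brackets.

[dʒybydøf]

/i/ harmonizes with /ø/ ([+round]) → [y]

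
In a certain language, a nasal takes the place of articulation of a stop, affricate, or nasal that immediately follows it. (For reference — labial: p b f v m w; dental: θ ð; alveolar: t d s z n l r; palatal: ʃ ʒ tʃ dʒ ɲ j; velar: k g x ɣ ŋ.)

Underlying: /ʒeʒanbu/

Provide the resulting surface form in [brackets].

/n/ before /b/ (labial) → [m]

[ʒeʒambu]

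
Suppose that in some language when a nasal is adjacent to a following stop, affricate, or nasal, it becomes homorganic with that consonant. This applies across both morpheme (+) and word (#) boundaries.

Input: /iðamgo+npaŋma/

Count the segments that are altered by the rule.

/m/ before /g/ (velar) → [ŋ]
/n/ before /p/ (labial) → [m]
/ŋ/ before /m/ (labial) → [m]
3 segments change.

3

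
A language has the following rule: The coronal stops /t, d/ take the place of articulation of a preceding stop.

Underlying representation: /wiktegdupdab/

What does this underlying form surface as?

[wikkeggupbab]

/t/ after /k/ (velar) → [k]
/d/ after /g/ (velar) → [g]
/d/ after /p/ (labial) → [b]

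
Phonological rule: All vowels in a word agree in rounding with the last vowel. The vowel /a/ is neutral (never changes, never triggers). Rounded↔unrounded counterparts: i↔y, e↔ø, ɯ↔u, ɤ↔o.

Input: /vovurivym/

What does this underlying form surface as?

/i/ harmonizes with /y/ ([+round]) → [y]

[vovuryvym]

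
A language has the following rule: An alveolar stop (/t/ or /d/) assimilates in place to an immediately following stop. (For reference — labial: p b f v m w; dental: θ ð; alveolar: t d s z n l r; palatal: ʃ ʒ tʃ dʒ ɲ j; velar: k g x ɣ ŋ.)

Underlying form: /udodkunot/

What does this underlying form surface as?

/d/ before /k/ (velar) → [g]

[udogkunot]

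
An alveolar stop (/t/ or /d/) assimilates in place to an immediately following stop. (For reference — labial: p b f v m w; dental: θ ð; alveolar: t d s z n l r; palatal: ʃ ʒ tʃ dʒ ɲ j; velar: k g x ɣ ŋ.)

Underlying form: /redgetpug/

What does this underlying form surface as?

/d/ before /g/ (velar) → [g]
/t/ before /p/ (labial) → [p]

[reggeppug]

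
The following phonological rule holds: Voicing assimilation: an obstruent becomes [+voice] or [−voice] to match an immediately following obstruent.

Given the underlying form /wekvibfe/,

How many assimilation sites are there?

2

/k/ before /v/ (voiced) → [g]
/b/ before /f/ (voiceless) → [p]
2 segments change.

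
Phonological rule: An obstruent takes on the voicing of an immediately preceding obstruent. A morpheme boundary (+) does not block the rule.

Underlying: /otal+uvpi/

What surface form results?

/p/ after /v/ (voiced) → [b]

[otal+uvbi]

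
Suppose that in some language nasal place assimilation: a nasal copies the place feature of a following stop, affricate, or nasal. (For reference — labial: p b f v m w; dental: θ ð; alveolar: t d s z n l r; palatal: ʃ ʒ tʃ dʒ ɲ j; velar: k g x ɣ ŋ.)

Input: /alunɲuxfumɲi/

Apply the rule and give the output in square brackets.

[aluɲɲuxfuɲɲi]

/n/ before /ɲ/ (palatal) → [ɲ]
/m/ before /ɲ/ (palatal) → [ɲ]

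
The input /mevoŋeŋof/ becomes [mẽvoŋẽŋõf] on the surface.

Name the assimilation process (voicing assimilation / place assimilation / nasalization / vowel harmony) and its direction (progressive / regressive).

/e/→[ẽ] /e/→[ẽ] /o/→[õ].
Each target copies a feature from the preceding segment, so the direction is progressive.

nasalization, progressive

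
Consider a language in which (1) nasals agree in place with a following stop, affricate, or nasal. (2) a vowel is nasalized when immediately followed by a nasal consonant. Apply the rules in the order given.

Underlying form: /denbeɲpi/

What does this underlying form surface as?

Rule 1: /n/ before /b/ (labial) → [m]
Rule 1: /ɲ/ before /p/ (labial) → [m]
After rule 1: dembempi
Rule 2: /e/ before nasal /m/ → [ẽ]
Rule 2: /e/ before nasal /m/ → [ẽ]

[dẽmbẽmpi]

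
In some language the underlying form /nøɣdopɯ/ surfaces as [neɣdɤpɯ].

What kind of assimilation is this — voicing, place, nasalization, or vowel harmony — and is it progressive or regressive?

vowel harmony, regressive

/ø/→[e] /o/→[ɤ].
Vowels agree with the last vowel, so the harmony is regressive.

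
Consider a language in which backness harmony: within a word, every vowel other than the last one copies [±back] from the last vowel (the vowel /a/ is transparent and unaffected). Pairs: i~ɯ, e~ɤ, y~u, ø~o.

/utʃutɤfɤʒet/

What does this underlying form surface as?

[ytʃytefeʒet]

/u/ harmonizes with /e/ ([-back]) → [y]
/u/ harmonizes with /e/ ([-back]) → [y]
/ɤ/ harmonizes with /e/ ([-back]) → [e]
/ɤ/ harmonizes with /e/ ([-back]) → [e]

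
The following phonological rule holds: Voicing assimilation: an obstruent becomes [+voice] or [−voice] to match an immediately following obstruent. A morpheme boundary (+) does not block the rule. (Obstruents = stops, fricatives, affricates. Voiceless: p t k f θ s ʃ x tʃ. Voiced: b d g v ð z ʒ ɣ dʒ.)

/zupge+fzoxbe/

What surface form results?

[zubge+vzoɣbe]

/p/ before /g/ (voiced) → [b]
/f/ before /z/ (voiced) → [v]
/x/ before /b/ (voiced) → [ɣ]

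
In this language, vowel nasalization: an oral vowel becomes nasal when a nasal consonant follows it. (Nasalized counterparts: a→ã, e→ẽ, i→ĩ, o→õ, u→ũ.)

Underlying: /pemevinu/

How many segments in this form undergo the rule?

/e/ before nasal /m/ → [ẽ]
/i/ before nasal /n/ → [ĩ]
2 segments change.

2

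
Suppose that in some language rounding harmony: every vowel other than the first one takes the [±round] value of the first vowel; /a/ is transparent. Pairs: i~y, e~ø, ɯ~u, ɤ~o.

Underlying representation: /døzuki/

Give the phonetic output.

/i/ harmonizes with /ø/ ([+round]) → [y]

[døzuky]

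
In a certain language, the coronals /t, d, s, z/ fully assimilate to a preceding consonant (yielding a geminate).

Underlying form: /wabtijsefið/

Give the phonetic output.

/t/ after /b/ → [b] (total assimilation)
/s/ after /j/ → [j] (total assimilation)

[wabbijjefið]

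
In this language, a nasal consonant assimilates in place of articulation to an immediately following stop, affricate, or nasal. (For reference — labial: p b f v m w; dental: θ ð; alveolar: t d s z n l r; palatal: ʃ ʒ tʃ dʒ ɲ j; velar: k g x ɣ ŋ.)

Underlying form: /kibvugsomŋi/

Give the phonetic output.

/m/ before /ŋ/ (velar) → [ŋ]

[kibvugsoŋŋi]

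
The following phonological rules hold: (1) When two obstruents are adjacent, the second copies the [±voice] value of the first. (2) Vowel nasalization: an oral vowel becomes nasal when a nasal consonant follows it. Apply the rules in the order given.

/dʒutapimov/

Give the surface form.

[dʒutapĩmov]

Rule 1: no segment meets the rule's conditions; no change.
After rule 1: dʒutapimov
Rule 2: /i/ before nasal /m/ → [ĩ]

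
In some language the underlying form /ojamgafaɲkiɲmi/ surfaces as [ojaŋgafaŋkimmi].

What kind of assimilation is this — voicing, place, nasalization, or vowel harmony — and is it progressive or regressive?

/m/→[ŋ] /ɲ/→[ŋ] /ɲ/→[m].
Each target copies a feature from the following segment, so the direction is regressive.

place assimilation, regressive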